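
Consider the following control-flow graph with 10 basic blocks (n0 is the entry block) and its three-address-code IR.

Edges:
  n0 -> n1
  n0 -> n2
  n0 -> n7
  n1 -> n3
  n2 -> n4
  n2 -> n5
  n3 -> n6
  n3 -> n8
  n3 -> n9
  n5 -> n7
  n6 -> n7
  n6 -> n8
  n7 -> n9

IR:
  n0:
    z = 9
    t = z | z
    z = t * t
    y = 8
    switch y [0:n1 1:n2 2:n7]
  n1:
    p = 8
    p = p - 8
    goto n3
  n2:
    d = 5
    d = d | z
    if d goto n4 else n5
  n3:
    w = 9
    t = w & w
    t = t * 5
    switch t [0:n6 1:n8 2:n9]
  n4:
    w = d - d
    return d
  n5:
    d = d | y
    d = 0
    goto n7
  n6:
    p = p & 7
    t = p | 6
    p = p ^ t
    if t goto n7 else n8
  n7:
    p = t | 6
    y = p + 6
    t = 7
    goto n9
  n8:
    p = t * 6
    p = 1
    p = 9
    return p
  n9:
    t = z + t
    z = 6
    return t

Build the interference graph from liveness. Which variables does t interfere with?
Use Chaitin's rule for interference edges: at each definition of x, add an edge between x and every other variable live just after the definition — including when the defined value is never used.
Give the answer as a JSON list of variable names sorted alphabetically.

Answer: ["d", "p", "y", "z"]

Derivation:
Block summaries:
  n0 def {t,y,z} use ∅
  n1 def {p} use ∅
  n2 def {d} use {z}
  n3 def {t,w} use ∅
  n4 def {w} use {d}
  n5 def {d} use {d,y}
  n6 def {p,t} use {p}
  n7 def {p,t,y} use {t}
  n8 def {p} use {t}
  n9 def {t,z} use {t,z}

Liveness:
  n0 li=∅ lo={t,y,z}
  n1 li={z} lo={p,z}
  n2 li={t,y,z} lo={d,t,y,z}
  n3 li={p,z} lo={p,t,z}
  n4 li={d} lo=∅
  n5 li={d,t,y,z} lo={t,z}
  n6 li={p,z} lo={t,z}
  n7 li={t,z} lo={t,z}
  n8 li={t} lo=∅
  n9 li={t,z} lo=∅

Interfere edges:
  d — {t,w,y,z}
  p — {t,w,z}
  t — {d,p,y,z}
  w — {d,p,z}
  y — {d,t,z}
  z — {d,p,t,w,y}

N(t) = ["d", "p", "y", "z"]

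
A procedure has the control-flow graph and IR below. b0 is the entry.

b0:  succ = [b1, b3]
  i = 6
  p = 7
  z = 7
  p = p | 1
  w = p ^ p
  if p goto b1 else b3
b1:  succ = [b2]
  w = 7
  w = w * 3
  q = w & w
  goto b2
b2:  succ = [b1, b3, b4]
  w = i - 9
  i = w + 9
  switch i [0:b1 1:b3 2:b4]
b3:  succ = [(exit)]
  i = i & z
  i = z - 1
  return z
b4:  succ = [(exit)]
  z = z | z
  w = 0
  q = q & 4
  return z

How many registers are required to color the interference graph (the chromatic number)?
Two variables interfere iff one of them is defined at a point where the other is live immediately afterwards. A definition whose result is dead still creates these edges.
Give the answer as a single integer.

Per-block:
  b0: {i,p,w,z} / ∅
  b1: {q,w} / ∅
  b2: {i,w} / {i}
  b3: {i} / {i,z}
  b4: {q,w,z} / {q,z}

Live sets:
  b0 li=∅ lo={i,z}
  b1 li={i,z} lo={i,q,z}
  b2 li={i,q,z} lo={i,q,z}
  b3 li={i,z} lo=∅
  b4 li={q,z} lo=∅

Interference:
  i↔{p,q,w,z}
  p↔{i,w,z}
  q↔{i,w,z}
  w↔{i,p,q,z}
  z↔{i,p,q,w}

Registers:
  clique {i,p,w,z} ⇒ need ≥ 4
  assign i→c0 p→c3 q→c3 w→c1 z→c2 — no edge inside a register ⇒ χ ≤ 4
  χ = 4

Answer: 4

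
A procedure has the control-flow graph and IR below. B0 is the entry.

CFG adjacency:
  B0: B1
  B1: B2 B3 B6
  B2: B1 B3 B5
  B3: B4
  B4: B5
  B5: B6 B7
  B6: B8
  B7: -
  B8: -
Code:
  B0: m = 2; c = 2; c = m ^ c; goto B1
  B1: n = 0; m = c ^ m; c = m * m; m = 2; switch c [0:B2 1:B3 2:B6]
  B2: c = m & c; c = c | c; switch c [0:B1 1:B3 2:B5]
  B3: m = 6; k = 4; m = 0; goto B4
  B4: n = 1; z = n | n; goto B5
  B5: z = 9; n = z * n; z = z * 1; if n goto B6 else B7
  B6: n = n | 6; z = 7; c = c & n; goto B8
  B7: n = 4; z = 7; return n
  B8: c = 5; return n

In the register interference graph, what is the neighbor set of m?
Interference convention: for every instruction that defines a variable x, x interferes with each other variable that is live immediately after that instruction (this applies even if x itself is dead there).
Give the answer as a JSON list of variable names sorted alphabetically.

Per-block:
  B0: {c,m} / ∅
  B1: {c,m,n} / {c,m}
  B2: {c} / {c,m}
  B3: {k,m} / ∅
  B4: {n,z} / ∅
  B5: {n,z} / {n}
  B6: {c,n,z} / {c,n}
  B7: {n,z} / ∅
  B8: {c} / {n}

Liveness:
  B0 li=∅ lo={c,m}
  B1 li={c,m} lo={c,m,n}
  B2 li={c,m,n} lo={c,m,n}
  B3 li={c} lo={c}
  B4 li={c} lo={c,n}
  B5 li={c,n} lo={c,n}
  B6 li={c,n} lo={n}
  B7 li=∅ lo=∅
  B8 li={n} lo=∅

Interfere edges:
  c↔{k,m,n,z}
  k↔{c}
  m↔{c,n}
  n↔{c,m,z}
  z↔{c,n}

N(m) = ["c", "n"]

Answer: ["c", "n"]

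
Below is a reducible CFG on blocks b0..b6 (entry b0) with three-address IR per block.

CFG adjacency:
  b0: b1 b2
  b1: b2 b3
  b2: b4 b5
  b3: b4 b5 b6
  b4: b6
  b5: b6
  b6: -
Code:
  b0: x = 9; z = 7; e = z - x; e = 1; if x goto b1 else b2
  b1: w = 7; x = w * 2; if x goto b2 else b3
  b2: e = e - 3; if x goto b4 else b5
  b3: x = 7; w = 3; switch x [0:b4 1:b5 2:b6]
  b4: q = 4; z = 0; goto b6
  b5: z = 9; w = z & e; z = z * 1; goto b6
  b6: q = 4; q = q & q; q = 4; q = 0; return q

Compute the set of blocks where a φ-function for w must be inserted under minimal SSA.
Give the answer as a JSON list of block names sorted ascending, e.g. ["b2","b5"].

idom tree: b1←b0 b2←b0 b3←b1 b4←b0 b5←b0 b6←b0
Dom∩ at merges:
  b2: preds {b0,b1}: {b0} ∩ {b0,b1} = {b0}; idom=b0
  b4: preds {b2,b3}: {b0,b2} ∩ {b0,b1,b3} = {b0}; idom=b0
  b5: preds {b2,b3}: {b0,b2} ∩ {b0,b1,b3} = {b0}; idom=b0
  b6: preds {b3,b4,b5}: {b0,b1,b3} ∩ {b0,b4} ∩ {b0,b5} = {b0}; idom=b0

DF walk-up:
  join b2 pred b0: · stop@b0
  join b2 pred b1: b1 stop@b0
  join b4 pred b2: b2 stop@b0
  join b4 pred b3: b3→b1 stop@b0
  join b5 pred b2: b2 stop@b0
  join b5 pred b3: b3→b1 stop@b0
  join b6 pred b3: b3→b1 stop@b0
  join b6 pred b4: b4 stop@b0
  join b6 pred b5: b5 stop@b0
  b0 → ∅
  b1 → {b2,b4,b5,b6}
  b2 → {b4,b5}
  b3 → {b4,b5,b6}
  b4 → {b6}
  b5 → {b6}
  b6 → ∅

φ for w: defs {b1,b3,b5}
  DF⁺ = {b2,b4,b5,b6}

Answer: ["b2", "b4", "b5", "b6"]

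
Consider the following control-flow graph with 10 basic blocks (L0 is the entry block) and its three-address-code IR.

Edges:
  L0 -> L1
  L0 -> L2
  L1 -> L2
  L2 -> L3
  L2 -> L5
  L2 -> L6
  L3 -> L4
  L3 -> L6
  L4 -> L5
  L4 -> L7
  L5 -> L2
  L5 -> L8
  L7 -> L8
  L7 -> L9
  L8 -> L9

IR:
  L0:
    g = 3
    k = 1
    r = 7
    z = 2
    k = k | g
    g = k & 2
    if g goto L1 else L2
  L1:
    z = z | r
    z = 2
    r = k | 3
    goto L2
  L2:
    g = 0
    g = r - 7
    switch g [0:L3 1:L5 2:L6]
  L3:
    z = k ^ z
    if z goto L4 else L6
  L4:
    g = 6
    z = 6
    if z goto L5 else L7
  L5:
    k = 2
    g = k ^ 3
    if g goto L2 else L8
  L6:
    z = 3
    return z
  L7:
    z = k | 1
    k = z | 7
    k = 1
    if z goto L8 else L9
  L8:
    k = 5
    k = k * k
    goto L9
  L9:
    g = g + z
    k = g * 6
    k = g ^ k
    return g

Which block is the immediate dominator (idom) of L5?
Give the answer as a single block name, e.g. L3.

Answer: L2

Analysis:
idom tree: L1←L0 L2←L0 L3←L2 L4←L3 L5←L2 L6←L2 L7←L4 L8←L2 L9←L2
Join-block Dom:
  L2: preds {L0,L1,L5}: {L0} ∩ {L0,L1} ∩ {L0,L2,L5} = {L0}; idom=L0
  L5: preds {L2,L4}: {L0,L2} ∩ {L0,L2,L3,L4} = {L0,L2}; idom=L2
  L6: preds {L2,L3}: {L0,L2} ∩ {L0,L2,L3} = {L0,L2}; idom=L2
  L8: preds {L5,L7}: {L0,L2,L5} ∩ {L0,L2,L3,L4,L7} = {L0,L2}; idom=L2
  L9: preds {L7,L8}: {L0,L2,L3,L4,L7} ∩ {L0,L2,L8} = {L0,L2}; idom=L2

idom(L5) = L2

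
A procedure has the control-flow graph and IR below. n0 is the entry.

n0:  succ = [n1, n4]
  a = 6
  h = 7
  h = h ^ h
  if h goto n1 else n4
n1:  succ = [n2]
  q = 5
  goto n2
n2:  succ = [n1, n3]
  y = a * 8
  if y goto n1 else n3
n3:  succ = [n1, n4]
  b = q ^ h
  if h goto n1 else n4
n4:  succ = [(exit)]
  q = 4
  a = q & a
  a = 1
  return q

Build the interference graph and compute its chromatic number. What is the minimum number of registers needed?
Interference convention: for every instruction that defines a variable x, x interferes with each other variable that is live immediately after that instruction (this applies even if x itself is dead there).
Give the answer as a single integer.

Block summaries:
  n0 def {a,h} use ∅
  n1 def {q} use ∅
  n2 def {y} use {a}
  n3 def {b} use {h,q}
  n4 def {a,q} use {a}

Backward fixpoint:
  live n0: ∅→{a,h}
  live n1: {a,h}→{a,h,q}
  live n2: {a,h,q}→{a,h,q}
  live n3: {a,h,q}→{a,h}
  live n4: {a}→∅

Interference:
  a — {b,h,q,y}
  b — {a,h}
  h — {a,b,q,y}
  q — {a,h,y}
  y — {a,h,q}

Colouring:
  clique {a,h,q,y} ⇒ need ≥ 4
  assign a→R0 b→R2 h→R1 q→R2 y→R3 — no edge inside a register ⇒ χ ≤ 4
  χ = 4

Answer: 4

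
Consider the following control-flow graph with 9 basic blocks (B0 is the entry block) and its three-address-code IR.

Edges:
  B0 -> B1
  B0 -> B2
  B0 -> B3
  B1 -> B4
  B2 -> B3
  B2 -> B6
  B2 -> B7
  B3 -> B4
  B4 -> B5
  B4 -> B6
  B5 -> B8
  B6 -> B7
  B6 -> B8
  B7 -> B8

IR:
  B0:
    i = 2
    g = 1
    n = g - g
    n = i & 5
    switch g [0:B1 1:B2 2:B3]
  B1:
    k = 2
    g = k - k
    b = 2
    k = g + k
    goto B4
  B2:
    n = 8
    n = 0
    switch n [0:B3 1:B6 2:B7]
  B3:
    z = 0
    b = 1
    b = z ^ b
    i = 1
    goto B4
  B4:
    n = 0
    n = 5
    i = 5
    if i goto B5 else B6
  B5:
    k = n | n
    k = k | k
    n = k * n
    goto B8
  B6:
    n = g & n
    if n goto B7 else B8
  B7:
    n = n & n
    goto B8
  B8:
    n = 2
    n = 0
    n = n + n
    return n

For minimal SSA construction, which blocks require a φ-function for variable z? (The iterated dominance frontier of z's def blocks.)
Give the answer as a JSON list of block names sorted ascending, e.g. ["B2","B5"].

idom tree: B1←B0 B2←B0 B3←B0 B4←B0 B5←B4 B6←B0 B7←B0 B8←B0
Dom at joins:
  B3: preds {B0,B2}: {B0} ∩ {B0,B2} = {B0}; idom=B0
  B4: preds {B1,B3}: {B0,B1} ∩ {B0,B3} = {B0}; idom=B0
  B6: preds {B2,B4}: {B0,B2} ∩ {B0,B4} = {B0}; idom=B0
  B7: preds {B2,B6}: {B0,B2} ∩ {B0,B6} = {B0}; idom=B0
  B8: preds {B5,B6,B7}: {B0,B4,B5} ∩ {B0,B6} ∩ {B0,B7} = {B0}; idom=B0

Frontier:
  B3←B0: walk · to B0
  B3←B2: walk B2 to B0
  B4←B1: walk B1 to B0
  B4←B3: walk B3 to B0
  B6←B2: walk B2 to B0
  B6←B4: walk B4 to B0
  B7←B2: walk B2 to B0
  B7←B6: walk B6 to B0
  B8←B5: walk B5→B4 to B0
  B8←B6: walk B6 to B0
  B8←B7: walk B7 to B0
  B0 → ∅
  B1 → {B4}
  B2 → {B3,B6,B7}
  B3 → {B4}
  B4 → {B6,B8}
  B5 → {B8}
  B6 → {B7,B8}
  B7 → {B8}
  B8 → ∅

φ for z: defs {B3}
  DF⁺ = {B4,B6,B7,B8}

Answer: ["B4", "B6", "B7", "B8"]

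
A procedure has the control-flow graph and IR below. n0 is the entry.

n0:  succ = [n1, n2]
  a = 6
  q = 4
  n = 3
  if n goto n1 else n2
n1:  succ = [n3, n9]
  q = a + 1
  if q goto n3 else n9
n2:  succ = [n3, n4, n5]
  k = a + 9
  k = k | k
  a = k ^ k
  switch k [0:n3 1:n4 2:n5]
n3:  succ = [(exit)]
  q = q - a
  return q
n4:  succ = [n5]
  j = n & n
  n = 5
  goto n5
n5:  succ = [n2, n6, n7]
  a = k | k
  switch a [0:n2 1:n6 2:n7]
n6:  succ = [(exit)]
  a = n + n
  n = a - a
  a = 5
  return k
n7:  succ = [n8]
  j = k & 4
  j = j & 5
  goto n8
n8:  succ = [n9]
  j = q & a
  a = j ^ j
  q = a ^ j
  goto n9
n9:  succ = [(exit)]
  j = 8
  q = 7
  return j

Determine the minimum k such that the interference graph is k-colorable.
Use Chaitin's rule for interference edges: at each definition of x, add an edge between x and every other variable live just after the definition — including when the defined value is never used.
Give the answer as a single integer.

Answer: 4

Derivation:
Per-block:
  n0: def={a,n,q} ue=∅
  n1: def={q} ue={a}
  n2: def={a,k} ue={a}
  n3: def={q} ue={a,q}
  n4: def={j,n} ue={n}
  n5: def={a} ue={k}
  n6: def={a,n} ue={k,n}
  n7: def={j} ue={k}
  n8: def={a,j,q} ue={a,q}
  n9: def={j,q} ue=∅

Liveness:
  n0 li=∅ lo={a,n,q}
  n1 li={a} lo={a,q}
  n2 li={a,n,q} lo={a,k,n,q}
  n3 li={a,q} lo=∅
  n4 li={k,n,q} lo={k,n,q}
  n5 li={k,n,q} lo={a,k,n,q}
  n6 li={k,n} lo=∅
  n7 li={a,k,q} lo={a,q}
  n8 li={a,q} lo=∅
  n9 li=∅ lo=∅

Conflict graph:
  a — {j,k,n,q}
  j — {a,k,q}
  k — {a,j,n,q}
  n — {a,k,q}
  q — {a,j,k,n}

Registers:
  {a,j,k,q} pairwise interfere (4-clique) ⇒ χ ≥ 4
  assign a→r0 j→r3 k→r1 n→r3 q→r2 — no edge inside a register ⇒ χ ≤ 4
  χ = 4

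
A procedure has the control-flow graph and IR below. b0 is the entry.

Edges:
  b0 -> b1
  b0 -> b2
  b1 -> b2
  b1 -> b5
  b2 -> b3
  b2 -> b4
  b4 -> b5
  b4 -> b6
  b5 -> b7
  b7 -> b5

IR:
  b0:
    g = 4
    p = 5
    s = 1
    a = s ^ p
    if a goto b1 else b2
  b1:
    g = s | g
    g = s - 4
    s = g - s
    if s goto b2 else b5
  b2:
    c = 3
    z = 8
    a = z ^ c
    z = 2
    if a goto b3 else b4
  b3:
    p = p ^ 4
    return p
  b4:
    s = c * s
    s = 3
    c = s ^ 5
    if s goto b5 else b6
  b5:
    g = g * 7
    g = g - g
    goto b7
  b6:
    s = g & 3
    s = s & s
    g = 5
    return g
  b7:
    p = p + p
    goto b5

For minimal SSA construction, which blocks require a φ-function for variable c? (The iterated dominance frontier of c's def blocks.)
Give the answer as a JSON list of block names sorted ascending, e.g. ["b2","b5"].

Answer: ["b5"]

Analysis:
idom tree: b1←b0 b2←b0 b3←b2 b4←b2 b5←b0 b6←b4 b7←b5
Dom∩ at merges:
  b2: preds {b0,b1}: {b0} ∩ {b0,b1} = {b0}; idom=b0
  b5: preds {b1,b4,b7}: {b0,b1} ∩ {b0,b2,b4} ∩ {b0,b5,b7} = {b0}; idom=b0

Frontier:
  b2←b0: walk · to b0
  b2←b1: walk b1 to b0
  b5←b1: walk b1 to b0
  b5←b4: walk b4→b2 to b0
  b5←b7: walk b7→b5 to b0
  b0 → ∅
  b1 → {b2,b5}
  b2 → {b5}
  b3 → ∅
  b4 → {b5}
  b5 → {b5}
  b6 → ∅
  b7 → {b5}

φ for c: defs {b2,b4}
  DF⁺ = {b5}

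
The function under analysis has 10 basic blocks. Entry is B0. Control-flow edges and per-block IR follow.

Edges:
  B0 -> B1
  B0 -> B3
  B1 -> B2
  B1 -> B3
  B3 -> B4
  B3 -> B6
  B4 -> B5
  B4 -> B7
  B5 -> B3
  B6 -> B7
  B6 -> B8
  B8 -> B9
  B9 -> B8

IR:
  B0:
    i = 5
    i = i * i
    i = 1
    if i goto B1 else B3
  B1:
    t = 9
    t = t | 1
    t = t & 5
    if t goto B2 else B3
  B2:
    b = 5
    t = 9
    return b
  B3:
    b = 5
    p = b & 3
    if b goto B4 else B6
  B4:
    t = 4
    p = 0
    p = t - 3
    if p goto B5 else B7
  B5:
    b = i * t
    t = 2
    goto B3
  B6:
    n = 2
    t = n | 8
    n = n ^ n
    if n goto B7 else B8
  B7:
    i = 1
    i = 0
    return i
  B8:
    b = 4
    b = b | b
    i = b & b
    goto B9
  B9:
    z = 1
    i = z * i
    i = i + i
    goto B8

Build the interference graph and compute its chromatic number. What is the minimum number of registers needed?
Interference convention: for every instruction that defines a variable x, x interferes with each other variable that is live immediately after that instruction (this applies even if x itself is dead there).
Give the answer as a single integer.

def/use:
  B0: def={i} ue=∅
  B1: def={t} ue=∅
  B2: def={b,t} ue=∅
  B3: def={b,p} ue=∅
  B4: def={p,t} ue=∅
  B5: def={b,t} ue={i,t}
  B6: def={n,t} ue=∅
  B7: def={i} ue=∅
  B8: def={b,i} ue=∅
  B9: def={i,z} ue={i}

Liveness:
  live B0: ∅→{i}
  live B1: {i}→{i}
  live B2: ∅→∅
  live B3: {i}→{i}
  live B4: {i}→{i,t}
  live B5: {i,t}→{i}
  live B6: ∅→∅
  live B7: ∅→∅
  live B8: ∅→{i}
  live B9: {i}→∅

Conflict graph:
  b — {i,p,t}
  i — {b,p,t,z}
  n — {t}
  p — {b,i,t}
  t — {b,i,n,p}
  z — {i}

Colouring:
  lower bound: {b,i,p,t} mutually conflict ⇒ χ ≥ 4
  assign b→r2 i→r0 n→r0 p→r3 t→r1 z→r1 — no edge inside a register ⇒ χ ≤ 4
  χ = 4

Answer: 4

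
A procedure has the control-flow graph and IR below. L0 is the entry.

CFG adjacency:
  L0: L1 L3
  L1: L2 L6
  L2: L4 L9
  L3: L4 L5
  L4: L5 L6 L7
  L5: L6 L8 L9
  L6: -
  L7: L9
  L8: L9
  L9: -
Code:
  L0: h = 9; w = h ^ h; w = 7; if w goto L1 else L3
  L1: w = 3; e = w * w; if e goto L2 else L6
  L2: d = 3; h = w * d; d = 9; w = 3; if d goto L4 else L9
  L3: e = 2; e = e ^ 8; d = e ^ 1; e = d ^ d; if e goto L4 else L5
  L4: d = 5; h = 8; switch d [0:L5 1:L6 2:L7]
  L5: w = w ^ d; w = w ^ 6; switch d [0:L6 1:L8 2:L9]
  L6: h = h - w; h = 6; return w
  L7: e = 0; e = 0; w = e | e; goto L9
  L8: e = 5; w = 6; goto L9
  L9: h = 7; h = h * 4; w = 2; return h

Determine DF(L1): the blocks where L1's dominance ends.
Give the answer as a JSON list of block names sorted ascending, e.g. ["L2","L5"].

Answer: ["L4", "L6", "L9"]

Derivation:
idom tree: L1←L0 L2←L1 L3←L0 L4←L0 L5←L0 L6←L0 L7←L4 L8←L5 L9←L0
Dom at joins:
  L4: preds {L2,L3}: {L0,L1,L2} ∩ {L0,L3} = {L0}; idom=L0
  L5: preds {L3,L4}: {L0,L3} ∩ {L0,L4} = {L0}; idom=L0
  L6: preds {L1,L4,L5}: {L0,L1} ∩ {L0,L4} ∩ {L0,L5} = {L0}; idom=L0
  L9: preds {L2,L5,L7,L8}: {L0,L1,L2} ∩ {L0,L5} ∩ {L0,L4,L7} ∩ {L0,L5,L8} = {L0}; idom=L0

DF walk-up:
  join L4 pred L2: L2→L1 stop@L0
  join L4 pred L3: L3 stop@L0
  join L5 pred L3: L3 stop@L0
  join L5 pred L4: L4 stop@L0
  join L6 pred L1: L1 stop@L0
  join L6 pred L4: L4 stop@L0
  join L6 pred L5: L5 stop@L0
  join L9 pred L2: L2→L1 stop@L0
  join L9 pred L5: L5 stop@L0
  join L9 pred L7: L7→L4 stop@L0
  join L9 pred L8: L8→L5 stop@L0
  DF(L0)=∅
  DF(L1)={L4,L6,L9}
  DF(L2)={L4,L9}
  DF(L3)={L4,L5}
  DF(L4)={L5,L6,L9}
  DF(L5)={L6,L9}
  DF(L6)=∅
  DF(L7)={L9}
  DF(L8)={L9}
  DF(L9)=∅

DF(L1) = ["L4", "L6", "L9"]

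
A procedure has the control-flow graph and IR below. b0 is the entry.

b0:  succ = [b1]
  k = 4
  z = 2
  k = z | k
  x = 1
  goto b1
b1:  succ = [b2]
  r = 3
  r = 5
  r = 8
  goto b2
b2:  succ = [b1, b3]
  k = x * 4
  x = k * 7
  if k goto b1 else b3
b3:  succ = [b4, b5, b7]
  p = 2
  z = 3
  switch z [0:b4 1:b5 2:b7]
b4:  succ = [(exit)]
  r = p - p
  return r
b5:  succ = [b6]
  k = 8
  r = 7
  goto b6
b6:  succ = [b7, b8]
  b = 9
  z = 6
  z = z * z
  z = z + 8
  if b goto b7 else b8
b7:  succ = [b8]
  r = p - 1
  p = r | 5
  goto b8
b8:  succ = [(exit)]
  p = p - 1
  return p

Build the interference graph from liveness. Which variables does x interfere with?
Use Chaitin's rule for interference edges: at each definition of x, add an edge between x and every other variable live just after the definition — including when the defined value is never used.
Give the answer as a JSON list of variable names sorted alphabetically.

Answer: ["k", "r"]

Working:
def/use:
  b0: def={k,x,z} ue=∅
  b1: def={r} ue=∅
  b2: def={k,x} ue={x}
  b3: def={p,z} ue=∅
  b4: def={r} ue={p}
  b5: def={k,r} ue=∅
  b6: def={b,z} ue=∅
  b7: def={p,r} ue={p}
  b8: def={p} ue={p}

Liveness:
  b0 li=∅ lo={x}
  b1 li={x} lo={x}
  b2 li={x} lo={x}
  b3 li=∅ lo={p}
  b4 li={p} lo=∅
  b5 li={p} lo={p}
  b6 li={p} lo={p}
  b7 li={p} lo={p}
  b8 li={p} lo=∅

Interference:
  b↔{p,z}
  k↔{p,x,z}
  p↔{b,k,r,z}
  r↔{p,x}
  x↔{k,r}
  z↔{b,k,p}

N(x) = ["k", "r"]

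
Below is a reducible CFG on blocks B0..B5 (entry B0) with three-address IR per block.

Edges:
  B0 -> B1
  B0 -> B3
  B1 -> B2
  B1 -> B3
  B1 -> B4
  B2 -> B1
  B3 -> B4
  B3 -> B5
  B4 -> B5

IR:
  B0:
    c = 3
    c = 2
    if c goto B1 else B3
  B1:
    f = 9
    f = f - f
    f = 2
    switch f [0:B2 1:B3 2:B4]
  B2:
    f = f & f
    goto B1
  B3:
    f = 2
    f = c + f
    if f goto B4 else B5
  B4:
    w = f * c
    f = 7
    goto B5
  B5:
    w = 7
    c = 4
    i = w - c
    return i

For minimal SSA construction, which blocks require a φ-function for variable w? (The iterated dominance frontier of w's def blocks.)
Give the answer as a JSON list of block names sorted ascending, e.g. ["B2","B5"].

idom tree: B1←B0 B2←B1 B3←B0 B4←B0 B5←B0
Join-block Dom:
  B1: preds {B0,B2}: {B0} ∩ {B0,B1,B2} = {B0}; idom=B0
  B3: preds {B0,B1}: {B0} ∩ {B0,B1} = {B0}; idom=B0
  B4: preds {B1,B3}: {B0,B1} ∩ {B0,B3} = {B0}; idom=B0
  B5: preds {B3,B4}: {B0,B3} ∩ {B0,B4} = {B0}; idom=B0

DF walk-up:
  B1←B0: walk · to B0
  B1←B2: walk B2→B1 to B0
  B3←B0: walk · to B0
  B3←B1: walk B1 to B0
  B4←B1: walk B1 to B0
  B4←B3: walk B3 to B0
  B5←B3: walk B3 to B0
  B5←B4: walk B4 to B0
  B0 → ∅
  B1 → {B1,B3,B4}
  B2 → {B1}
  B3 → {B4,B5}
  B4 → {B5}
  B5 → ∅

φ for w: defs {B4,B5}
  DF⁺ = {B5}

Answer: ["B5"]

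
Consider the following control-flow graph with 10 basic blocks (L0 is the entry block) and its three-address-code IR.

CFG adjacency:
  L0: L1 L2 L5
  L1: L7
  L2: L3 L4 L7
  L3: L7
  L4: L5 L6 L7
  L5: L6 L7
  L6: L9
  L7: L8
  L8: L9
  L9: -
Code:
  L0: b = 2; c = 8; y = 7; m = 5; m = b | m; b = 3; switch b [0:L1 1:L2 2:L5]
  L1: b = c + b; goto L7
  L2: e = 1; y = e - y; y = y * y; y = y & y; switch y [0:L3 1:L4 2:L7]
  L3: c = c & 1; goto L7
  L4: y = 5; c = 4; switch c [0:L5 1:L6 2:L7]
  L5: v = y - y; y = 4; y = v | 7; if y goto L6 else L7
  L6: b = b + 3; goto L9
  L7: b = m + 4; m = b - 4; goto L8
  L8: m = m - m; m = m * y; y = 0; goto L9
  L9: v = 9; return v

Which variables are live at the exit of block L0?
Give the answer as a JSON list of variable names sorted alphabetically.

Block summaries:
  L0: {b,c,m,y} / ∅
  L1: {b} / {b,c}
  L2: {e,y} / {y}
  L3: {c} / {c}
  L4: {c,y} / ∅
  L5: {v,y} / {y}
  L6: {b} / {b}
  L7: {b,m} / {m}
  L8: {m,y} / {m,y}
  L9: {v} / ∅

Liveness:
  live L0: ∅→{b,c,m,y}
  live L1: {b,c,m,y}→{m,y}
  live L2: {b,c,m,y}→{b,c,m,y}
  live L3: {c,m,y}→{m,y}
  live L4: {b,m}→{b,m,y}
  live L5: {b,m,y}→{b,m,y}
  live L6: {b}→∅
  live L7: {m,y}→{m,y}
  live L8: {m,y}→∅
  live L9: ∅→∅

live-out(L0) = ["b", "c", "m", "y"]

Answer: ["b", "c", "m", "y"]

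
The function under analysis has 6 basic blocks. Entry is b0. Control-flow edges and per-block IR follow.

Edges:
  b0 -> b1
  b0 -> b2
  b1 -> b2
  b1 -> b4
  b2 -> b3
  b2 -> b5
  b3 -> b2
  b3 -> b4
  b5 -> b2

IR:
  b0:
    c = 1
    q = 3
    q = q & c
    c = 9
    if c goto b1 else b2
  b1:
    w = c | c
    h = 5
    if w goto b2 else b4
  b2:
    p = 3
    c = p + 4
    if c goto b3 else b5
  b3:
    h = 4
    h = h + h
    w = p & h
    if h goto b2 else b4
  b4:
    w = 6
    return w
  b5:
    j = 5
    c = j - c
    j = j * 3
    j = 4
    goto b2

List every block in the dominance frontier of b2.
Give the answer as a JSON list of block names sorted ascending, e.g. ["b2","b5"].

Answer: ["b2", "b4"]

Working:
idom tree: b1←b0 b2←b0 b3←b2 b4←b0 b5←b2
Join-block Dom:
  b2: preds {b0,b1,b3,b5}: {b0} ∩ {b0,b1} ∩ {b0,b2,b3} ∩ {b0,b2,b5} = {b0}; idom=b0
  b4: preds {b1,b3}: {b0,b1} ∩ {b0,b2,b3} = {b0}; idom=b0

DF walk-up:
  join b2 pred b0: · stop@b0
  join b2 pred b1: b1 stop@b0
  join b2 pred b3: b3→b2 stop@b0
  join b2 pred b5: b5→b2 stop@b0
  join b4 pred b1: b1 stop@b0
  join b4 pred b3: b3→b2 stop@b0
  b0 → ∅
  b1 → {b2,b4}
  b2 → {b2,b4}
  b3 → {b2,b4}
  b4 → ∅
  b5 → {b2}

DF(b2) = ["b2", "b4"]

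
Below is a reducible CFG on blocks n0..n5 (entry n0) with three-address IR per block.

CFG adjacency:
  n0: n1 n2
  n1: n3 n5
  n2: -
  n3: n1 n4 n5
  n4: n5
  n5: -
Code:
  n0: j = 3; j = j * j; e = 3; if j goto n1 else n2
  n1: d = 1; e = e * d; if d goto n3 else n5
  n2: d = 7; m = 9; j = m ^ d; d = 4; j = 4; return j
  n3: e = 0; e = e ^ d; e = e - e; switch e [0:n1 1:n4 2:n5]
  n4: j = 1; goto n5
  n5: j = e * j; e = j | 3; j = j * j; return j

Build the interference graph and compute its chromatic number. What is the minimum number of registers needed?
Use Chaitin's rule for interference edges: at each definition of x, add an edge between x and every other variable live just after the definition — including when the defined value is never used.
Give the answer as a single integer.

Answer: 3

Working:
Per-block:
  n0 def {e,j} use ∅
  n1 def {d,e} use {e}
  n2 def {d,j,m} use ∅
  n3 def {e} use {d}
  n4 def {j} use ∅
  n5 def {e,j} use {e,j}

Liveness:
  live n0: ∅→{e,j}
  live n1: {e,j}→{d,e,j}
  live n2: ∅→∅
  live n3: {d,j}→{e,j}
  live n4: {e}→{e,j}
  live n5: {e,j}→∅

Interfere edges:
  d — {e,j,m}
  e — {d,j}
  j — {d,e}
  m — {d}

Registers:
  clique {d,e,j} ⇒ need ≥ 3
  3-colouring: r0={d}  r1={e,m}  r2={j}
  χ = 3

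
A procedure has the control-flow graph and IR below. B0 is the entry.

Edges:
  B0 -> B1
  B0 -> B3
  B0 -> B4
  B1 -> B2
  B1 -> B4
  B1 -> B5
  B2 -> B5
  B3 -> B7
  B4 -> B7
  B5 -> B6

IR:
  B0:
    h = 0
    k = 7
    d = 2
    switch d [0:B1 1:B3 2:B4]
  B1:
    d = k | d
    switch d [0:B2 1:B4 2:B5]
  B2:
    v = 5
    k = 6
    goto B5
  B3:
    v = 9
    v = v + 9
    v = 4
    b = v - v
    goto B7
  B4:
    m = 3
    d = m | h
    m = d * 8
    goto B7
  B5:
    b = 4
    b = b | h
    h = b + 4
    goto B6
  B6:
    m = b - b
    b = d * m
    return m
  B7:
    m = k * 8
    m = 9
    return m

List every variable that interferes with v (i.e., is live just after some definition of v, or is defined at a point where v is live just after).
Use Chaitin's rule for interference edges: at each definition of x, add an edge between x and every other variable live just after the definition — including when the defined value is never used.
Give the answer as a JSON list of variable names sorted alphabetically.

Answer: ["d", "h", "k"]

Analysis:
def/use:
  B0: def={d,h,k} ue=∅
  B1: def={d} ue={d,k}
  B2: def={k,v} ue=∅
  B3: def={b,v} ue=∅
  B4: def={d,m} ue={h}
  B5: def={b,h} ue={h}
  B6: def={b,m} ue={b,d}
  B7: def={m} ue={k}

Backward fixpoint:
  B0: in=∅ out={d,h,k}
  B1: in={d,h,k} out={d,h,k}
  B2: in={d,h} out={d,h}
  B3: in={k} out={k}
  B4: in={h,k} out={k}
  B5: in={d,h} out={b,d}
  B6: in={b,d} out=∅
  B7: in={k} out=∅

Interference:
  b — {d,h,k,m}
  d — {b,h,k,m,v}
  h — {b,d,k,m,v}
  k — {b,d,h,m,v}
  m — {b,d,h,k}
  v — {d,h,k}

N(v) = ["d", "h", "k"]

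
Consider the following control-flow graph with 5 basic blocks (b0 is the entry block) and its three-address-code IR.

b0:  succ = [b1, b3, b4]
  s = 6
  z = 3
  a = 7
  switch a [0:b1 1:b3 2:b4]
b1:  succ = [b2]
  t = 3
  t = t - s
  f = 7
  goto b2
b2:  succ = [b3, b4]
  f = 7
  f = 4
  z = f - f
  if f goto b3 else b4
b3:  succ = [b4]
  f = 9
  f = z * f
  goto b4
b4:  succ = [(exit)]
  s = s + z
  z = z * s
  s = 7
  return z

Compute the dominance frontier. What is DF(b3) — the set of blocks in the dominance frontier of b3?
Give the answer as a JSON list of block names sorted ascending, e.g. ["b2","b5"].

Answer: ["b4"]

Analysis:
idom tree: b1←b0 b2←b1 b3←b0 b4←b0
Dom at joins:
  b3: preds {b0,b2}: {b0} ∩ {b0,b1,b2} = {b0}; idom=b0
  b4: preds {b0,b2,b3}: {b0} ∩ {b0,b1,b2} ∩ {b0,b3} = {b0}; idom=b0

DF walk-up:
  join b3 pred b0: · stop@b0
  join b3 pred b2: b2→b1 stop@b0
  join b4 pred b0: · stop@b0
  join b4 pred b2: b2→b1 stop@b0
  join b4 pred b3: b3 stop@b0
  b0: DF=∅
  b1: DF={b3,b4}
  b2: DF={b3,b4}
  b3: DF={b4}
  b4: DF=∅

DF(b3) = ["b4"]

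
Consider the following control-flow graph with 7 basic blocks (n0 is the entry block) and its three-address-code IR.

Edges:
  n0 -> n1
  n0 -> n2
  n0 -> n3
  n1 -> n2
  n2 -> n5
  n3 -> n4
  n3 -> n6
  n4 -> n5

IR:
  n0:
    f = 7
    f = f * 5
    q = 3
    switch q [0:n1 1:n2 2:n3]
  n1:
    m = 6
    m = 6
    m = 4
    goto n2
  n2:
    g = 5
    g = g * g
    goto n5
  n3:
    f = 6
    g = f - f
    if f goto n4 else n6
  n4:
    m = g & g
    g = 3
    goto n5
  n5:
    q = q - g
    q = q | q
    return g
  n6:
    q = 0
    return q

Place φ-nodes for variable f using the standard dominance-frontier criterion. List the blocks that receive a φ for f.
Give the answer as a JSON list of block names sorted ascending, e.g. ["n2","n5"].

Answer: ["n5"]

Analysis:
idom tree: n1←n0 n2←n0 n3←n0 n4←n3 n5←n0 n6←n3
Dom∩ at merges:
  n2: preds {n0,n1}: {n0} ∩ {n0,n1} = {n0}; idom=n0
  n5: preds {n2,n4}: {n0,n2} ∩ {n0,n3,n4} = {n0}; idom=n0

DF walk-up:
  join n2 pred n0: · stop@n0
  join n2 pred n1: n1 stop@n0
  join n5 pred n2: n2 stop@n0
  join n5 pred n4: n4→n3 stop@n0
  n0 → ∅
  n1 → {n2}
  n2 → {n5}
  n3 → {n5}
  n4 → {n5}
  n5 → ∅
  n6 → ∅

φ for f: defs {n0,n3}
  DF⁺ = {n5}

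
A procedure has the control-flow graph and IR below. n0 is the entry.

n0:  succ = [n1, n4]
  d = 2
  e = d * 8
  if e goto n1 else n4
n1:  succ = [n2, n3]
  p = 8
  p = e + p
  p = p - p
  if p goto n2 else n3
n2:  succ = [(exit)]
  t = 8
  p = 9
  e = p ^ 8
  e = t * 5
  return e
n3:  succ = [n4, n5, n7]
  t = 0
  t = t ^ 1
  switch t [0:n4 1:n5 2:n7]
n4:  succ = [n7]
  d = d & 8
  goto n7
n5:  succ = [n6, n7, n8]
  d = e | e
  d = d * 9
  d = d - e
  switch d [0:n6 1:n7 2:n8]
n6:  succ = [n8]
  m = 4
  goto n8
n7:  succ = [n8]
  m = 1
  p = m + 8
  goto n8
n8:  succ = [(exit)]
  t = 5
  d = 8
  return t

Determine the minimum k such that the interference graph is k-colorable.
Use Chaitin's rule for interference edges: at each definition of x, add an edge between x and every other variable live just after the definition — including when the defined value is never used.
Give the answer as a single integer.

def/use:
  n0 def {d,e} use ∅
  n1 def {p} use {e}
  n2 def {e,p,t} use ∅
  n3 def {t} use ∅
  n4 def {d} use {d}
  n5 def {d} use {e}
  n6 def {m} use ∅
  n7 def {m,p} use ∅
  n8 def {d,t} use ∅

Backward fixpoint:
  live n0: ∅→{d,e}
  live n1: {d,e}→{d,e}
  live n2: ∅→∅
  live n3: {d,e}→{d,e}
  live n4: {d}→∅
  live n5: {e}→∅
  live n6: ∅→∅
  live n7: ∅→∅
  live n8: ∅→∅

Interference:
  d: {e,p,t}
  e: {d,p,t}
  m: ∅
  p: {d,e,t}
  t: {d,e,p}

Registers:
  lower bound: {d,e,p,t} mutually conflict ⇒ χ ≥ 4
  assign d→c0 e→c1 m→c0 p→c2 t→c3 — no edge inside a register ⇒ χ ≤ 4
  χ = 4

Answer: 4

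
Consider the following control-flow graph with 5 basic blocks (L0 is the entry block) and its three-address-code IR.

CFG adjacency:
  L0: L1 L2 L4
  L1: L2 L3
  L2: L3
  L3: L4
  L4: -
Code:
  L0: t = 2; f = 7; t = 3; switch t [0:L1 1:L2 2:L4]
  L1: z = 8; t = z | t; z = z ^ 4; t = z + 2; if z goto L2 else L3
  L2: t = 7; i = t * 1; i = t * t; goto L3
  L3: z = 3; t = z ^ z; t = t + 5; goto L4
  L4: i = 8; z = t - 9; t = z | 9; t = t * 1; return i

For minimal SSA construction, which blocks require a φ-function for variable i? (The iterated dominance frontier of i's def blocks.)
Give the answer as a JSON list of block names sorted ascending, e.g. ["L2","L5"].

Answer: ["L3", "L4"]

Working:
idom tree: L1←L0 L2←L0 L3←L0 L4←L0
Dom∩ at merges:
  L2: preds {L0,L1}: {L0} ∩ {L0,L1} = {L0}; idom=L0
  L3: preds {L1,L2}: {L0,L1} ∩ {L0,L2} = {L0}; idom=L0
  L4: preds {L0,L3}: {L0} ∩ {L0,L3} = {L0}; idom=L0

DF walk-up:
  L2←L0: walk · to L0
  L2←L1: walk L1 to L0
  L3←L1: walk L1 to L0
  L3←L2: walk L2 to L0
  L4←L0: walk · to L0
  L4←L3: walk L3 to L0
  L0: DF=∅
  L1: DF={L2,L3}
  L2: DF={L3}
  L3: DF={L4}
  L4: DF=∅

φ for i: defs {L2,L4}
  DF⁺ = {L3,L4}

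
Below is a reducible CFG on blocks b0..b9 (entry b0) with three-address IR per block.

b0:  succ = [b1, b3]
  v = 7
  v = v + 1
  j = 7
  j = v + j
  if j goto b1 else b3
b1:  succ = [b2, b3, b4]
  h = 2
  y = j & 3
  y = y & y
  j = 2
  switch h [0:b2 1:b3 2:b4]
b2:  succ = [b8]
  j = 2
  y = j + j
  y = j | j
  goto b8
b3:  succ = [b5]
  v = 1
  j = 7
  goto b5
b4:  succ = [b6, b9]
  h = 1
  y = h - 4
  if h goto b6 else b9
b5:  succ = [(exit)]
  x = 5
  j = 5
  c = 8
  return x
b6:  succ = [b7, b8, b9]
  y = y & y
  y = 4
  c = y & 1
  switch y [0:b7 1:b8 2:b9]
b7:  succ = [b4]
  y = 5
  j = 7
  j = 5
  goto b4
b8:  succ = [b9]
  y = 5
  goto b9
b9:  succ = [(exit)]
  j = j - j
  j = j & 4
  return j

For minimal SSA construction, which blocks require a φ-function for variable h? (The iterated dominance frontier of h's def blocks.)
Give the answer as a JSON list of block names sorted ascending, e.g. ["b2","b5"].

idom tree: b1←b0 b2←b1 b3←b0 b4←b1 b5←b3 b6←b4 b7←b6 b8←b1 b9←b1
Dom at joins:
  b3: preds {b0,b1}: {b0} ∩ {b0,b1} = {b0}; idom=b0
  b4: preds {b1,b7}: {b0,b1} ∩ {b0,b1,b4,b6,b7} = {b0,b1}; idom=b1
  b8: preds {b2,b6}: {b0,b1,b2} ∩ {b0,b1,b4,b6} = {b0,b1}; idom=b1
  b9: preds {b4,b6,b8}: {b0,b1,b4} ∩ {b0,b1,b4,b6} ∩ {b0,b1,b8} = {b0,b1}; idom=b1

DF derivation:
  join b3 pred b0: · stop@b0
  join b3 pred b1: b1 stop@b0
  join b4 pred b1: · stop@b1
  join b4 pred b7: b7→b6→b4 stop@b1
  join b8 pred b2: b2 stop@b1
  join b8 pred b6: b6→b4 stop@b1
  join b9 pred b4: b4 stop@b1
  join b9 pred b6: b6→b4 stop@b1
  join b9 pred b8: b8 stop@b1
  b0: DF=∅
  b1: DF={b3}
  b2: DF={b8}
  b3: DF=∅
  b4: DF={b4,b8,b9}
  b5: DF=∅
  b6: DF={b4,b8,b9}
  b7: DF={b4}
  b8: DF={b9}
  b9: DF=∅

φ for h: defs {b1,b4}
  DF⁺ = {b3,b4,b8,b9}

Answer: ["b3", "b4", "b8", "b9"]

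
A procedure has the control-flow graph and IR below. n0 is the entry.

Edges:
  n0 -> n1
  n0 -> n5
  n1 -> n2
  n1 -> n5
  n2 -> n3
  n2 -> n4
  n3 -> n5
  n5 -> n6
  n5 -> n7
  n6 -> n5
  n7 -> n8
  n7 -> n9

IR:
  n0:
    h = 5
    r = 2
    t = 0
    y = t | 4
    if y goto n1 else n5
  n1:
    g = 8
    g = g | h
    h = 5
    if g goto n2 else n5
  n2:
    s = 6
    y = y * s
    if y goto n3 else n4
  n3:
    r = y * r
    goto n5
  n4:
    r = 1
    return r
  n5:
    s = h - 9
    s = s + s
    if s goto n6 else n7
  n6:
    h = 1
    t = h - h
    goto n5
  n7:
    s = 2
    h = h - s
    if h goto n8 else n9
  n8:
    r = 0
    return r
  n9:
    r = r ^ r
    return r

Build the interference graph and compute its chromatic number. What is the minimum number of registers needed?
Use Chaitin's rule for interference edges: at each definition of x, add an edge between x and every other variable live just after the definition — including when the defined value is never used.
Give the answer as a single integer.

Answer: 4

Working:
Block summaries:
  n0: {h,r,t,y} / ∅
  n1: {g,h} / {h}
  n2: {s,y} / {y}
  n3: {r} / {r,y}
  n4: {r} / ∅
  n5: {s} / {h}
  n6: {h,t} / ∅
  n7: {h,s} / {h}
  n8: {r} / ∅
  n9: {r} / {r}

Liveness:
  n0 li=∅ lo={h,r,y}
  n1 li={h,r,y} lo={h,r,y}
  n2 li={h,r,y} lo={h,r,y}
  n3 li={h,r,y} lo={h,r}
  n4 li=∅ lo=∅
  n5 li={h,r} lo={h,r}
  n6 li={r} lo={h,r}
  n7 li={h,r} lo={r}
  n8 li=∅ lo=∅
  n9 li={r} lo=∅

Conflict graph:
  g — {h,r,y}
  h — {g,r,s,t,y}
  r — {g,h,s,t,y}
  s — {h,r,y}
  t — {h,r}
  y — {g,h,r,s}

Colouring:
  {g,h,r,y} pairwise interfere (4-clique) ⇒ χ ≥ 4
  assign g→r3 h→r0 r→r1 s→r3 t→r2 y→r2 — no edge inside a register ⇒ χ ≤ 4
  χ = 4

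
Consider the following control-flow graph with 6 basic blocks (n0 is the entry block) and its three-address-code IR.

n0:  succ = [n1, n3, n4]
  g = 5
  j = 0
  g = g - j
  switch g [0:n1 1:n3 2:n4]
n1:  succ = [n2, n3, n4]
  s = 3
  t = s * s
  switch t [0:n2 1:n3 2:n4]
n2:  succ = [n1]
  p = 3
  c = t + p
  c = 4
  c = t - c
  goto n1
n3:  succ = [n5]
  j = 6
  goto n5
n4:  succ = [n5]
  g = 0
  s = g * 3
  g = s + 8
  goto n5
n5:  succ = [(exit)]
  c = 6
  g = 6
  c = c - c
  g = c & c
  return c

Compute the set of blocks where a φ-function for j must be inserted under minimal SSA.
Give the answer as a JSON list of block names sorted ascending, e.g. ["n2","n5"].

Answer: ["n5"]

Working:
idom tree: n1←n0 n2←n1 n3←n0 n4←n0 n5←n0
Dom at joins:
  n1: preds {n0,n2}: {n0} ∩ {n0,n1,n2} = {n0}; idom=n0
  n3: preds {n0,n1}: {n0} ∩ {n0,n1} = {n0}; idom=n0
  n4: preds {n0,n1}: {n0} ∩ {n0,n1} = {n0}; idom=n0
  n5: preds {n3,n4}: {n0,n3} ∩ {n0,n4} = {n0}; idom=n0

DF derivation:
  join n1 pred n0: · stop@n0
  join n1 pred n2: n2→n1 stop@n0
  join n3 pred n0: · stop@n0
  join n3 pred n1: n1 stop@n0
  join n4 pred n0: · stop@n0
  join n4 pred n1: n1 stop@n0
  join n5 pred n3: n3 stop@n0
  join n5 pred n4: n4 stop@n0
  n0: DF=∅
  n1: DF={n1,n3,n4}
  n2: DF={n1}
  n3: DF={n5}
  n4: DF={n5}
  n5: DF=∅

φ for j: defs {n0,n3}
  DF⁺ = {n5}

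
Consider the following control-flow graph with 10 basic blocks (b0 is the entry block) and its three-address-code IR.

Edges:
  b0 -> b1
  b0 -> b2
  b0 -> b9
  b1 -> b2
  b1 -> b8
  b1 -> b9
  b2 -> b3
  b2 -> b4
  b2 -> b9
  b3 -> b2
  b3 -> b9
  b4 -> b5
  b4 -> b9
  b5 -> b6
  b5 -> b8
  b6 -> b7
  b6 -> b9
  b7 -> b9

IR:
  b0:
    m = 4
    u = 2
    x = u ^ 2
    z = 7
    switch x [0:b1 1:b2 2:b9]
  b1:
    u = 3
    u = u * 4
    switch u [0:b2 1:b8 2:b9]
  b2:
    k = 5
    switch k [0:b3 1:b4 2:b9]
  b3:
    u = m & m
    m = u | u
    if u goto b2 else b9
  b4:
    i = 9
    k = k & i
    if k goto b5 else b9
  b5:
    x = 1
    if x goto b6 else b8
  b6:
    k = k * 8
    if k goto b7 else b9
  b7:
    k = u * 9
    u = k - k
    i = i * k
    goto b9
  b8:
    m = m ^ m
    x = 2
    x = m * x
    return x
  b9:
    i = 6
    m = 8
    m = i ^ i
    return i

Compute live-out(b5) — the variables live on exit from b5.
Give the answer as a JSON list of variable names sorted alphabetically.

Answer: ["i", "k", "m", "u"]

Working:
Per-block:
  b0: def={m,u,x,z} ue=∅
  b1: def={u} ue=∅
  b2: def={k} ue=∅
  b3: def={m,u} ue={m}
  b4: def={i,k} ue={k}
  b5: def={x} ue=∅
  b6: def={k} ue={k}
  b7: def={i,k,u} ue={i,u}
  b8: def={m,x} ue={m}
  b9: def={i,m} ue=∅

Live sets:
  live b0: ∅→{m,u}
  live b1: {m}→{m,u}
  live b2: {m,u}→{k,m,u}
  live b3: {m}→{m,u}
  live b4: {k,m,u}→{i,k,m,u}
  live b5: {i,k,m,u}→{i,k,m,u}
  live b6: {i,k,u}→{i,u}
  live b7: {i,u}→∅
  live b8: {m}→∅
  live b9: ∅→∅

live-out(b5) = ["i", "k", "m", "u"]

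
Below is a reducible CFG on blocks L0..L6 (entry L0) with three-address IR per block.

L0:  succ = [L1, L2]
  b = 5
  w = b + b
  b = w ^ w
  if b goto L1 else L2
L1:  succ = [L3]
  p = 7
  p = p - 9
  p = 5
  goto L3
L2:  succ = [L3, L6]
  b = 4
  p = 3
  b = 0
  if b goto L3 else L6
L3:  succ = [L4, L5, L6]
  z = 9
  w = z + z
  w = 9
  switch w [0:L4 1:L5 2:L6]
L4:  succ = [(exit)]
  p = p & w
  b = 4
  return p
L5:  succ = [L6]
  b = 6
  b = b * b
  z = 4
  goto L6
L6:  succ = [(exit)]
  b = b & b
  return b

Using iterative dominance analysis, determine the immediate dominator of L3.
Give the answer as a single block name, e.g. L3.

Answer: L0

Analysis:
idom tree: L1←L0 L2←L0 L3←L0 L4←L3 L5←L3 L6←L0
Join-block Dom:
  L3: preds {L1,L2}: {L0,L1} ∩ {L0,L2} = {L0}; idom=L0
  L6: preds {L2,L3,L5}: {L0,L2} ∩ {L0,L3} ∩ {L0,L3,L5} = {L0}; idom=L0

idom(L3) = L0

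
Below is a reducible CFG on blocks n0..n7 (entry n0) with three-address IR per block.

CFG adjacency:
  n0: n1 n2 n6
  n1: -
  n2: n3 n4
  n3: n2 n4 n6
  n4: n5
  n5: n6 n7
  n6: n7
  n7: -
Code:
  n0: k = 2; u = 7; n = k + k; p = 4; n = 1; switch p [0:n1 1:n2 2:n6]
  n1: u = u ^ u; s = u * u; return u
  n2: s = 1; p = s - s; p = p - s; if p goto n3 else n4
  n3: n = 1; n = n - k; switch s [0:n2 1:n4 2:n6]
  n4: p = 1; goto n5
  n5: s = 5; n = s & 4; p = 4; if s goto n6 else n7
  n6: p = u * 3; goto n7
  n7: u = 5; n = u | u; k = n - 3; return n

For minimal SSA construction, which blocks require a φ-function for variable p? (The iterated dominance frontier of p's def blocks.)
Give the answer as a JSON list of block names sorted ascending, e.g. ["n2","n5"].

idom tree: n1←n0 n2←n0 n3←n2 n4←n2 n5←n4 n6←n0 n7←n0
Dom∩ at merges:
  n2: preds {n0,n3}: {n0} ∩ {n0,n2,n3} = {n0}; idom=n0
  n4: preds {n2,n3}: {n0,n2} ∩ {n0,n2,n3} = {n0,n2}; idom=n2
  n6: preds {n0,n3,n5}: {n0} ∩ {n0,n2,n3} ∩ {n0,n2,n4,n5} = {n0}; idom=n0
  n7: preds {n5,n6}: {n0,n2,n4,n5} ∩ {n0,n6} = {n0}; idom=n0

DF derivation:
  n2←n0: walk · to n0
  n2←n3: walk n3→n2 to n0
  n4←n2: walk · to n2
  n4←n3: walk n3 to n2
  n6←n0: walk · to n0
  n6←n3: walk n3→n2 to n0
  n6←n5: walk n5→n4→n2 to n0
  n7←n5: walk n5→n4→n2 to n0
  n7←n6: walk n6 to n0
  n0 → ∅
  n1 → ∅
  n2 → {n2,n6,n7}
  n3 → {n2,n4,n6}
  n4 → {n6,n7}
  n5 → {n6,n7}
  n6 → {n7}
  n7 → ∅

φ for p: defs {n0,n2,n4,n5,n6}
  DF⁺ = {n2,n6,n7}

Answer: ["n2", "n6", "n7"]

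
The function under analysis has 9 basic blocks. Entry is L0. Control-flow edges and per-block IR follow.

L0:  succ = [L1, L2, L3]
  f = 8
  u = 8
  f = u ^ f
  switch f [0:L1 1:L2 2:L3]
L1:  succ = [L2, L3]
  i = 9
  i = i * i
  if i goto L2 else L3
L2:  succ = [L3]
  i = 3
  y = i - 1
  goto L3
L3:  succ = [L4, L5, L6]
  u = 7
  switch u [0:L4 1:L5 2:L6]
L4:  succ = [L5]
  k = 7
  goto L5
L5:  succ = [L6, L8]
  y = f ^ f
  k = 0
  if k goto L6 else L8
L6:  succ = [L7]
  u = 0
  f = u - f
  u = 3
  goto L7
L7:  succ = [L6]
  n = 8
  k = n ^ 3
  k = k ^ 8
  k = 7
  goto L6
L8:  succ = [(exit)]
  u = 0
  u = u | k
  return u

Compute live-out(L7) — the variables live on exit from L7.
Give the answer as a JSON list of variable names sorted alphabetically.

Answer: ["f"]

Derivation:
def/use:
  L0: def={f,u} ue=∅
  L1: def={i} ue=∅
  L2: def={i,y} ue=∅
  L3: def={u} ue=∅
  L4: def={k} ue=∅
  L5: def={k,y} ue={f}
  L6: def={f,u} ue={f}
  L7: def={k,n} ue=∅
  L8: def={u} ue={k}

Backward fixpoint:
  L0: in=∅ out={f}
  L1: in={f} out={f}
  L2: in={f} out={f}
  L3: in={f} out={f}
  L4: in={f} out={f}
  L5: in={f} out={f,k}
  L6: in={f} out={f}
  L7: in={f} out={f}
  L8: in={k} out=∅

live-out(L7) = ["f"]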